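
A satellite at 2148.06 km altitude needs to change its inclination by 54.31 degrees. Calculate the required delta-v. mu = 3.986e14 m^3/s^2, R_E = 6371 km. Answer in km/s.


r = 8519.0600 km = 8.51906e+06 m
V = sqrt(mu/r) = 6840.2631 m/s
di = 54.31 deg = 0.9478883 rad
dV = 2*V*sin(di/2) = 2*6840.2631*sin(0.4739442)
dV = 6243.7818 m/s = 6.2438 km/s

6.2438 km/s


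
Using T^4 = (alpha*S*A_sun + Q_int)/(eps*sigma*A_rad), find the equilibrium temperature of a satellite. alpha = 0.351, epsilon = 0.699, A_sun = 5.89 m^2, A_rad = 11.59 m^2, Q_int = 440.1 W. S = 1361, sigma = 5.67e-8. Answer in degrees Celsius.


Numerator = alpha*S*A_sun + Q_int = 0.351*1361*5.89 + 440.1 = 3253.8178 W
Denominator = eps*sigma*A_rad = 0.699*5.67e-8*11.59 = 4.5934995e-07 W/K^4
T^4 = 7.0835271e+09 K^4
T = 290.1098 K = 16.9598 C

16.9598 degrees Celsius


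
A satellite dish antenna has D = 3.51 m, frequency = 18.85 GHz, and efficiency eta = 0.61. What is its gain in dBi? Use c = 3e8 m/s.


lambda = c/f = 3e8 / 1.885e+10 = 0.01591512 m
G = eta*(pi*D/lambda)^2 = 0.61*(pi*3.51/0.01591512)^2
G = 292835.6946 (linear)
G = 10*log10(292835.6946) = 54.6662 dBi

54.6662 dBi


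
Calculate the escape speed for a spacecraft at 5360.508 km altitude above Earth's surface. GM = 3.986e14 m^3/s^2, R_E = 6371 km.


r = 6371.0 + 5360.508 = 11731.5080 km = 1.1731508e+07 m
v_esc = sqrt(2*mu/r) = sqrt(2*3.986e14 / 1.1731508e+07)
v_esc = 8243.4067 m/s = 8.2434 km/s

8.2434 km/s


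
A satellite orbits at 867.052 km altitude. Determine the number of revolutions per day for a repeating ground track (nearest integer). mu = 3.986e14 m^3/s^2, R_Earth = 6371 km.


r = 7.238052e+06 m
T = 2*pi*sqrt(r^3/mu) = 6128.3529 s = 102.1392 min
revs/day = 1440 / 102.1392 = 14.0984
Rounded: 14 revolutions per day

14 revolutions per day


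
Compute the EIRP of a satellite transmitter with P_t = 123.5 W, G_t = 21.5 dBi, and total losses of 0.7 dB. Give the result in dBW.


Pt = 123.5 W = 20.9167 dBW
EIRP = Pt_dBW + Gt - losses = 20.9167 + 21.5 - 0.7 = 41.7167 dBW

41.7167 dBW


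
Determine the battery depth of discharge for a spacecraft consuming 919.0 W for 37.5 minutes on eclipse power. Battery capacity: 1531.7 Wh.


E_used = P * t / 60 = 919.0 * 37.5 / 60 = 574.3750 Wh
DOD = E_used / E_total * 100 = 574.3750 / 1531.7 * 100
DOD = 37.4992 %

37.4992 %


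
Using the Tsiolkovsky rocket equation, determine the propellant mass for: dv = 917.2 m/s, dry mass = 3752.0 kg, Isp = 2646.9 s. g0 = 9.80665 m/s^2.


ve = Isp * g0 = 2646.9 * 9.80665 = 25957.221885 m/s
mass ratio = exp(dv/ve) = exp(917.2/25957.221885) = 1.03596676
m_prop = m_dry * (mr - 1) = 3752.0 * (1.03596676 - 1)
m_prop = 134.9473 kg

134.9473 kg


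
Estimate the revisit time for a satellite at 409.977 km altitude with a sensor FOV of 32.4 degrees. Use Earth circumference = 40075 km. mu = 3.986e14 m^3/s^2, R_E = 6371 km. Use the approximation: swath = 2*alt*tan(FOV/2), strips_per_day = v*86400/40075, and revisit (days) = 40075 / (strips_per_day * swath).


swath = 2*409.977*tan(0.2827433) = 238.2187 km
v = sqrt(mu/r) = 7666.9479 m/s = 7.6669 km/s
strips/day = v*86400/40075 = 7.6669*86400/40075 = 16.5296
coverage/day = strips * swath = 16.5296 * 238.2187 = 3937.6626 km
revisit = 40075 / 3937.6626 = 10.1774 days

10.1774 days


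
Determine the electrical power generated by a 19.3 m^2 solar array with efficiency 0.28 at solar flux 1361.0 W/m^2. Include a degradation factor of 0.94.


P = area * eta * S * degradation
P = 19.3 * 0.28 * 1361.0 * 0.94
P = 6913.5534 W

6913.5534 W


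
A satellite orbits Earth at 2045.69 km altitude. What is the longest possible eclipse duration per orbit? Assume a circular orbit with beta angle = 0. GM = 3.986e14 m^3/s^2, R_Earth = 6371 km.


r = 8416.6900 km
T = 128.0772 min
Eclipse fraction = arcsin(R_E/r)/pi = arcsin(6371.0000/8416.6900)/pi
= arcsin(0.7569484)/pi = 0.2733106
Eclipse duration = 0.2733106 * 128.0772 = 35.0049 min

35.0049 minutes


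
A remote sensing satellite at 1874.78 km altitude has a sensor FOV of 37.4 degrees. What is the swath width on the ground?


FOV = 37.4 deg = 0.6527531 rad
swath = 2 * alt * tan(FOV/2) = 2 * 1874.78 * tan(0.3263766)
swath = 2 * 1874.78 * 0.3384813
swath = 1269.1560 km

1269.1560 km


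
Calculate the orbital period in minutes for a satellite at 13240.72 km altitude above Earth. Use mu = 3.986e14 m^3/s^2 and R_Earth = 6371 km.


r = 19611.7200 km = 1.961172e+07 m
T = 2*pi*sqrt(r^3/mu) = 2*pi*sqrt(7.5430511e+21 / 3.986e14)
T = 27332.8393 s = 455.5473 min

455.5473 minutes


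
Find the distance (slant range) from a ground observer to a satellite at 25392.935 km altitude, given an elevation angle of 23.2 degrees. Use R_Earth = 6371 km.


h = 25392.935 km, el = 23.2 deg
d = -R_E*sin(el) + sqrt((R_E*sin(el))^2 + 2*R_E*h + h^2)
d = -6371.0000*sin(0.4049164) + sqrt((6371.0000*0.3939419)^2 + 2*6371.0000*25392.935 + 25392.935^2)
d = 28709.6939 km

28709.6939 km


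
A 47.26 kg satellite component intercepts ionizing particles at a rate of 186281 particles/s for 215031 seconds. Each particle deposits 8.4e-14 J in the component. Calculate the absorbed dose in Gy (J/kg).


Total energy deposited = rate * time * E_per
  = 186281 * 215031 * 8.4e-14 = 0.00336472 J
Dose = E_total / mass = 0.00336472 / 47.26
Dose = 7.1195936e-05 Gy

7.1196e-05 Gy


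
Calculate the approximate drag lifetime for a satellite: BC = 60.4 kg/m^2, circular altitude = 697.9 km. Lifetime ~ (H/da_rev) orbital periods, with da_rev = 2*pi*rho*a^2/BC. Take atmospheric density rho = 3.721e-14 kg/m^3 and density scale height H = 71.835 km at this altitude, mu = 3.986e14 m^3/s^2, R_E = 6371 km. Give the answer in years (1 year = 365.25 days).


a = R_E + alt = 7068.9000 km = 7.0689e+06 m
da_rev = 2*pi*rho*a^2/BC = 2*pi*3.721e-14*(7.0689e+06)^2/60.4 = 0.193422181 m per revolution
N = H/da_rev = 71835.0000 m / 0.193422181 m = 371389.6704 revolutions
P = 2*pi*sqrt(a^3/mu) = 5914.7852 s
lifetime = N*P = 371389.6704 * 5914.7852 = 2.1966901e+09 s = 25424.6543 days
years = 25424.6543 / 365.25 = 69.6089 years

69.6089 years


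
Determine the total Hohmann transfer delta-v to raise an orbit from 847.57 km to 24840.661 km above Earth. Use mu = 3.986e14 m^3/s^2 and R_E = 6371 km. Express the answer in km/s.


r1 = 7218.5700 km = 7.21857e+06 m
r2 = 31211.6610 km = 3.1211661e+07 m
dv1 = sqrt(mu/r1)*(sqrt(2*r2/(r1+r2)) - 1) = 2039.7266 m/s
dv2 = sqrt(mu/r2)*(1 - sqrt(2*r1/(r1+r2))) = 1383.2812 m/s
total dv = |dv1| + |dv2| = 2039.7266 + 1383.2812 = 3423.0078 m/s = 3.4230 km/s

3.4230 km/s


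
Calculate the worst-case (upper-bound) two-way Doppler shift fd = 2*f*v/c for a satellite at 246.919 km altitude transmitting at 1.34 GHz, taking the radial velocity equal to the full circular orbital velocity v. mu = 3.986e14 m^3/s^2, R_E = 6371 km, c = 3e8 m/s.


r = 6.617919e+06 m
v = sqrt(mu/r) = 7760.8256 m/s (worst-case radial velocity)
f = 1.34 GHz = 1.34e+09 Hz
fd = 2*f*v/c = 2*1.34e+09*7760.8256/3.0e+08
fd = 69330.0419 Hz

69330.0419 Hz


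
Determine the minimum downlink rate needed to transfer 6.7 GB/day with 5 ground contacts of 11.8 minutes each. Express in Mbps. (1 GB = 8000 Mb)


total contact time = 5 * 11.8 * 60 = 3540.0000 s
data = 6.7 GB = 53600.0000 Mb
rate = 53600.0000 / 3540.0000 = 15.1412 Mbps

15.1412 Mbps


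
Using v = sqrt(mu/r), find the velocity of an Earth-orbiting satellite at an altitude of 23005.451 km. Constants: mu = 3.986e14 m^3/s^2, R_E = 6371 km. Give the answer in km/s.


r = R_E + alt = 6371.0 + 23005.451 = 29376.4510 km = 2.9376451e+07 m
v = sqrt(mu/r) = sqrt(3.986e14 / 2.9376451e+07) = 3683.5705 m/s = 3.6836 km/s

3.6836 km/s


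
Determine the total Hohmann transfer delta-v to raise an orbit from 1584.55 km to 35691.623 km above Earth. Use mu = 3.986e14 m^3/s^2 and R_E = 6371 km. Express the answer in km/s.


r1 = 7955.5500 km = 7.95555e+06 m
r2 = 42062.6230 km = 4.2062623e+07 m
dv1 = sqrt(mu/r1)*(sqrt(2*r2/(r1+r2)) - 1) = 2101.4166 m/s
dv2 = sqrt(mu/r2)*(1 - sqrt(2*r1/(r1+r2))) = 1342.1399 m/s
total dv = |dv1| + |dv2| = 2101.4166 + 1342.1399 = 3443.5565 m/s = 3.4436 km/s

3.4436 km/s


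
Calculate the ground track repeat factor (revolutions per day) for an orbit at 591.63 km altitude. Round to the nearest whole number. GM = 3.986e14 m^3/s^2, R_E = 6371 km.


r = 6.96263e+06 m
T = 2*pi*sqrt(r^3/mu) = 5781.9083 s = 96.3651 min
revs/day = 1440 / 96.3651 = 14.9432
Rounded: 15 revolutions per day

15 revolutions per day


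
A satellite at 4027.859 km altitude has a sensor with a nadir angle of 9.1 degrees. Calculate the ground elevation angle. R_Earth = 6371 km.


r = R_E + alt = 10398.8590 km
Law of sines in the satellite / Earth-center / ground-point triangle:
  sin(nadir)/R_E = sin(90 + el)/r  =>  cos(el) = (r/R_E)*sin(nadir)
cos(el) = (10398.8590 / 6371.0000) * sin(9.1 deg) = 0.2581484
el = arccos(0.2581484) = 75.0398 deg
(Earth-central angle = 90 - nadir - el = 5.8602 deg)

75.0398 degrees


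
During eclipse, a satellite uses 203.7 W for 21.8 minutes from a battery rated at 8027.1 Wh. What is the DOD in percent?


E_used = P * t / 60 = 203.7 * 21.8 / 60 = 74.0110 Wh
DOD = E_used / E_total * 100 = 74.0110 / 8027.1 * 100
DOD = 0.9220142 %

0.9220 %


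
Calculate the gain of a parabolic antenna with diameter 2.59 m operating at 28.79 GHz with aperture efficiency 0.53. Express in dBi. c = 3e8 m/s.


lambda = c/f = 3e8 / 2.879e+10 = 0.01042028 m
G = eta*(pi*D/lambda)^2 = 0.53*(pi*2.59/0.01042028)^2
G = 323158.7827 (linear)
G = 10*log10(323158.7827) = 55.0942 dBi

55.0942 dBi


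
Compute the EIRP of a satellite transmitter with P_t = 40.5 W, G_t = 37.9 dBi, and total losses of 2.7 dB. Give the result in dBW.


Pt = 40.5 W = 16.0746 dBW
EIRP = Pt_dBW + Gt - losses = 16.0746 + 37.9 - 2.7 = 51.2746 dBW

51.2746 dBW


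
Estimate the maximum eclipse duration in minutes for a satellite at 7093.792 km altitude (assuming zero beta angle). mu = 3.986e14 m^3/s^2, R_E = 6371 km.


r = 13464.7920 km
T = 259.1549 min
Eclipse fraction = arcsin(R_E/r)/pi = arcsin(6371.0000/13464.7920)/pi
= arcsin(0.4731599)/pi = 0.1568867
Eclipse duration = 0.1568867 * 259.1549 = 40.6580 min

40.6580 minutes


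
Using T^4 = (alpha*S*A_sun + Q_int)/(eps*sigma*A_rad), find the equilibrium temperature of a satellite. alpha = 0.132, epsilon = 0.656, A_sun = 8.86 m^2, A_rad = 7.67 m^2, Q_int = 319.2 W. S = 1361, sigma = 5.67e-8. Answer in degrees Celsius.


Numerator = alpha*S*A_sun + Q_int = 0.132*1361*8.86 + 319.2 = 1910.9167 W
Denominator = eps*sigma*A_rad = 0.656*5.67e-8*7.67 = 2.8528718e-07 W/K^4
T^4 = 6.6982214e+09 K^4
T = 286.0816 K = 12.9316 C

12.9316 degrees Celsius


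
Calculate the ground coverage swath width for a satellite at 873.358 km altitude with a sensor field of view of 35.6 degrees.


FOV = 35.6 deg = 0.6213372 rad
swath = 2 * alt * tan(FOV/2) = 2 * 873.358 * tan(0.3106686)
swath = 2 * 873.358 * 0.3210649
swath = 560.8092 km

560.8092 km


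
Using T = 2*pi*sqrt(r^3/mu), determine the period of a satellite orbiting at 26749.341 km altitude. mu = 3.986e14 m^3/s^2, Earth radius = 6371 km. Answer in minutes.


r = 33120.3410 km = 3.3120341e+07 m
T = 2*pi*sqrt(r^3/mu) = 2*pi*sqrt(3.633159e+22 / 3.986e14)
T = 59986.4858 s = 999.7748 min

999.7748 minutes


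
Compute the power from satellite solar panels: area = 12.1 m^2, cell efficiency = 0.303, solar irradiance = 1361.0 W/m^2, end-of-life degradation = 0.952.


P = area * eta * S * degradation
P = 12.1 * 0.303 * 1361.0 * 0.952
P = 4750.3223 W

4750.3223 W


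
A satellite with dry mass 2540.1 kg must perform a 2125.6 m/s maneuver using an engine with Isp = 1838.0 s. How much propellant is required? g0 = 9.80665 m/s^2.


ve = Isp * g0 = 1838.0 * 9.80665 = 18024.622700 m/s
mass ratio = exp(dv/ve) = exp(2125.6/18024.622700) = 1.12516262
m_prop = m_dry * (mr - 1) = 2540.1 * (1.12516262 - 1)
m_prop = 317.9256 kg

317.9256 kg


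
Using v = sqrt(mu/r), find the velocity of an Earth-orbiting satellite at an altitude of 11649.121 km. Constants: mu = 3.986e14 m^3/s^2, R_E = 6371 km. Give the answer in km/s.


r = R_E + alt = 6371.0 + 11649.121 = 18020.1210 km = 1.8020121e+07 m
v = sqrt(mu/r) = sqrt(3.986e14 / 1.8020121e+07) = 4703.1605 m/s = 4.7032 km/s

4.7032 km/s


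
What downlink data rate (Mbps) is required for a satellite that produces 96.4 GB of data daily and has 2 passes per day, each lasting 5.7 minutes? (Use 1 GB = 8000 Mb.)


total contact time = 2 * 5.7 * 60 = 684.0000 s
data = 96.4 GB = 771200.0000 Mb
rate = 771200.0000 / 684.0000 = 1127.4854 Mbps

1127.4854 Mbps


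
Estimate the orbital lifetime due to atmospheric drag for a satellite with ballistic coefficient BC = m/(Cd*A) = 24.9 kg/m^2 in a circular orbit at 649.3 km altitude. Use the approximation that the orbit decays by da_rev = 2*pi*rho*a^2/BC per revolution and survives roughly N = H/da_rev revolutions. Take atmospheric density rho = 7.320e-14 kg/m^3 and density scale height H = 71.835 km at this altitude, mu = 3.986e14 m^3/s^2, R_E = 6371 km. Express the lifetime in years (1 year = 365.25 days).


a = R_E + alt = 7020.3000 km = 7.0203e+06 m
da_rev = 2*pi*rho*a^2/BC = 2*pi*7.320e-14*(7.0203e+06)^2/24.9 = 0.910338573 m per revolution
N = H/da_rev = 71835.0000 m / 0.910338573 m = 78910.2013 revolutions
P = 2*pi*sqrt(a^3/mu) = 5853.8923 s
lifetime = N*P = 78910.2013 * 5853.8923 = 4.6193182e+08 s = 5346.4331 days
years = 5346.4331 / 365.25 = 14.6377 years

14.6377 years


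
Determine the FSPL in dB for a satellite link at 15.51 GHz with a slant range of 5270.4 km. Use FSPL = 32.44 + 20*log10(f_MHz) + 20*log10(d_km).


f = 15.51 GHz = 15510.0000 MHz
d = 5270.4 km
FSPL = 32.44 + 20*log10(15510.0000) + 20*log10(5270.4)
FSPL = 32.44 + 83.8122 + 74.4369
FSPL = 190.6891 dB

190.6891 dB


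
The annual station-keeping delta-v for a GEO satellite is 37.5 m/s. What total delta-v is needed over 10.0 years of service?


dV = rate * years = 37.5 * 10.0
dV = 375.0000 m/s

375.0000 m/s


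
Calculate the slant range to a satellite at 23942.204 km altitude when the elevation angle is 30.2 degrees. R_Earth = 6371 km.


h = 23942.204 km, el = 30.2 deg
d = -R_E*sin(el) + sqrt((R_E*sin(el))^2 + 2*R_E*h + h^2)
d = -6371.0000*sin(0.5270894) + sqrt((6371.0000*0.5030199)^2 + 2*6371.0000*23942.204 + 23942.204^2)
d = 26604.1689 km

26604.1689 km


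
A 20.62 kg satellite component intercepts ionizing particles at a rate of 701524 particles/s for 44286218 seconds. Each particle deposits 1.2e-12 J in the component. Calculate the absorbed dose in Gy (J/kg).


Total energy deposited = rate * time * E_per
  = 701524 * 44286218 * 1.2e-12 = 37.2814 J
Dose = E_total / mass = 37.2814 / 20.62
Dose = 1.8080 Gy

1.8080 Gy


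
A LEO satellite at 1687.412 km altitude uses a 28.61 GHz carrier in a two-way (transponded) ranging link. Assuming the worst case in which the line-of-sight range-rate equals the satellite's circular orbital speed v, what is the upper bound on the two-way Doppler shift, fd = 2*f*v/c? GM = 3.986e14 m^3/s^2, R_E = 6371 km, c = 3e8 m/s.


r = 8.058412e+06 m
v = sqrt(mu/r) = 7033.0534 m/s (worst-case radial velocity)
f = 28.61 GHz = 2.861e+10 Hz
fd = 2*f*v/c = 2*2.861e+10*7033.0534/3.0e+08
fd = 1.3414377e+06 Hz

1.3414e+06 Hz


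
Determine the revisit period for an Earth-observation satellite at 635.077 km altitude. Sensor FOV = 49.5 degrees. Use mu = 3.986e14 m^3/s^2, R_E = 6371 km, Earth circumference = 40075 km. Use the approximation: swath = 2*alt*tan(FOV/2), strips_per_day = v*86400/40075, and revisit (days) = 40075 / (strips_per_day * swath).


swath = 2*635.077*tan(0.431969) = 585.5490 km
v = sqrt(mu/r) = 7542.7757 m/s = 7.5428 km/s
strips/day = v*86400/40075 = 7.5428*86400/40075 = 16.2619
coverage/day = strips * swath = 16.2619 * 585.5490 = 9522.1421 km
revisit = 40075 / 9522.1421 = 4.2086 days

4.2086 days


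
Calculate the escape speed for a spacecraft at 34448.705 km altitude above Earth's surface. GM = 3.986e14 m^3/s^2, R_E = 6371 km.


r = 6371.0 + 34448.705 = 40819.7050 km = 4.0819705e+07 m
v_esc = sqrt(2*mu/r) = sqrt(2*3.986e14 / 4.0819705e+07)
v_esc = 4419.2515 m/s = 4.4193 km/s

4.4193 km/s


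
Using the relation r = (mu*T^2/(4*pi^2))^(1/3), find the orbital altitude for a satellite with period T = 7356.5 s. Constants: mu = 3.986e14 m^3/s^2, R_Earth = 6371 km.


T = 7356.5 s
r = (mu*T^2/(4*pi^2))^(1/3) = (3.986e14 * 7356.5^2 / (4*pi^2))^(1/3)
r = 8.1753561e+06 m = 8175.3561 km
alt = r - R_E = 8175.3561 - 6371 = 1804.3561 km

1804.3561 km


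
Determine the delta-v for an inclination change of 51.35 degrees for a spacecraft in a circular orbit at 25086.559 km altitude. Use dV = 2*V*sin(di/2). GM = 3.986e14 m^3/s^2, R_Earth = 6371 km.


r = 31457.5590 km = 3.1457559e+07 m
V = sqrt(mu/r) = 3559.6405 m/s
di = 51.35 deg = 0.8962266 rad
dV = 2*V*sin(di/2) = 2*3559.6405*sin(0.4481133)
dV = 3084.5415 m/s = 3.0845 km/s

3.0845 km/s


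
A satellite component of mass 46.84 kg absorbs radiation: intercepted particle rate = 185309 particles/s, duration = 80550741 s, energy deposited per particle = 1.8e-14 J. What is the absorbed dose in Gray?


Total energy deposited = rate * time * E_per
  = 185309 * 80550741 * 1.8e-14 = 0.268682 J
Dose = E_total / mass = 0.268682 / 46.84
Dose = 0.005736165 Gy

0.0057 Gy


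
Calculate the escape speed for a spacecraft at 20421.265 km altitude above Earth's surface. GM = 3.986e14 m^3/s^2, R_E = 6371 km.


r = 6371.0 + 20421.265 = 26792.2650 km = 2.6792265e+07 m
v_esc = sqrt(2*mu/r) = sqrt(2*3.986e14 / 2.6792265e+07)
v_esc = 5454.8012 m/s = 5.4548 km/s

5.4548 km/s


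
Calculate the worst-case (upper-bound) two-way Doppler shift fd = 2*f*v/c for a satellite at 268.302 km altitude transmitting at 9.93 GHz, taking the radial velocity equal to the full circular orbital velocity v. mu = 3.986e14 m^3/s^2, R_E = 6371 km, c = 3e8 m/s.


r = 6.639302e+06 m
v = sqrt(mu/r) = 7748.3180 m/s (worst-case radial velocity)
f = 9.93 GHz = 9.93e+09 Hz
fd = 2*f*v/c = 2*9.93e+09*7748.3180/3.0e+08
fd = 512938.6504 Hz

512938.6504 Hz


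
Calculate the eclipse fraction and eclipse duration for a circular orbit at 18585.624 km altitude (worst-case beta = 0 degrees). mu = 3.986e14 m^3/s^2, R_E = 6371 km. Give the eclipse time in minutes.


r = 24956.6240 km
T = 653.9412 min
Eclipse fraction = arcsin(R_E/r)/pi = arcsin(6371.0000/24956.6240)/pi
= arcsin(0.2552829)/pi = 0.08216861
Eclipse duration = 0.08216861 * 653.9412 = 53.7334 min

53.7334 minutes


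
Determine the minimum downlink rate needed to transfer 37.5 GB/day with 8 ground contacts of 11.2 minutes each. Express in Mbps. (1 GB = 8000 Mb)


total contact time = 8 * 11.2 * 60 = 5376.0000 s
data = 37.5 GB = 300000.0000 Mb
rate = 300000.0000 / 5376.0000 = 55.8036 Mbps

55.8036 Mbps


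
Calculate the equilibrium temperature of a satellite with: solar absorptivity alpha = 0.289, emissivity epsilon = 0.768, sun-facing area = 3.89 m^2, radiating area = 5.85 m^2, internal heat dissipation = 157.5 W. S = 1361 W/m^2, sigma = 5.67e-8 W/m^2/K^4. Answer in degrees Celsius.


Numerator = alpha*S*A_sun + Q_int = 0.289*1361*3.89 + 157.5 = 1687.5498 W
Denominator = eps*sigma*A_rad = 0.768*5.67e-8*5.85 = 2.5474176e-07 W/K^4
T^4 = 6.6245511e+09 K^4
T = 285.2917 K = 12.1417 C

12.1417 degrees Celsius


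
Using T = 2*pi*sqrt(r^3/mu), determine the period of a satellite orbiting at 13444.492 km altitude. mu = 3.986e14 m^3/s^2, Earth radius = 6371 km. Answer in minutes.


r = 19815.4920 km = 1.9815492e+07 m
T = 2*pi*sqrt(r^3/mu) = 2*pi*sqrt(7.7806267e+21 / 3.986e14)
T = 27759.9392 s = 462.6657 min

462.6657 minutes


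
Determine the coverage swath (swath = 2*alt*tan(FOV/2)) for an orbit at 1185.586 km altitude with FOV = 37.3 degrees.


FOV = 37.3 deg = 0.6510078 rad
swath = 2 * alt * tan(FOV/2) = 2 * 1185.586 * tan(0.3255039)
swath = 2 * 1185.586 * 0.337509
swath = 800.2918 km

800.2918 km


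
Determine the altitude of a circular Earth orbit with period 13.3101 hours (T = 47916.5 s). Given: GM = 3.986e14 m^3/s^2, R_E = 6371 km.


T = 47916.5 s
r = (mu*T^2/(4*pi^2))^(1/3) = (3.986e14 * 47916.5^2 / (4*pi^2))^(1/3)
r = 2.8513416e+07 m = 28513.4156 km
alt = r - R_E = 28513.4156 - 6371 = 22142.4156 km

22142.4156 km


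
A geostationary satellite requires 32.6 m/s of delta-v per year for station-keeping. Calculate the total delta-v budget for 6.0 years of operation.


dV = rate * years = 32.6 * 6.0
dV = 195.6000 m/s

195.6000 m/s


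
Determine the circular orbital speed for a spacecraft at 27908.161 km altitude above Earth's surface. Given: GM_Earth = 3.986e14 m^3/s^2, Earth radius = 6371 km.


r = R_E + alt = 6371.0 + 27908.161 = 34279.1610 km = 3.4279161e+07 m
v = sqrt(mu/r) = sqrt(3.986e14 / 3.4279161e+07) = 3409.9935 m/s = 3.4100 km/s

3.4100 km/s


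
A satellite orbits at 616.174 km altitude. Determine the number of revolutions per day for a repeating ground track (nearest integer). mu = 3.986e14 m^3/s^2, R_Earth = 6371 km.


r = 6.987174e+06 m
T = 2*pi*sqrt(r^3/mu) = 5812.5079 s = 96.8751 min
revs/day = 1440 / 96.8751 = 14.8645
Rounded: 15 revolutions per day

15 revolutions per day


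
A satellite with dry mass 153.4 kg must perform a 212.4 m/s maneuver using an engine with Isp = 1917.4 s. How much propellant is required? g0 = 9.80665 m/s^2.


ve = Isp * g0 = 1917.4 * 9.80665 = 18803.270710 m/s
mass ratio = exp(dv/ve) = exp(212.4/18803.270710) = 1.01135995
m_prop = m_dry * (mr - 1) = 153.4 * (1.01135995 - 1)
m_prop = 1.7426 kg

1.7426 kg


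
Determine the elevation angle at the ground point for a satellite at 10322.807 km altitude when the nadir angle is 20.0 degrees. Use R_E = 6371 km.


r = R_E + alt = 16693.8070 km
Law of sines in the satellite / Earth-center / ground-point triangle:
  sin(nadir)/R_E = sin(90 + el)/r  =>  cos(el) = (r/R_E)*sin(nadir)
cos(el) = (16693.8070 / 6371.0000) * sin(20.0 deg) = 0.8961887
el = arccos(0.8961887) = 26.3385 deg
(Earth-central angle = 90 - nadir - el = 43.6615 deg)

26.3385 degrees


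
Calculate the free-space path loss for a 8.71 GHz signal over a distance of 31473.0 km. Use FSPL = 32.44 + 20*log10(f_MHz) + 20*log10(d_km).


f = 8.71 GHz = 8710.0000 MHz
d = 31473.0 km
FSPL = 32.44 + 20*log10(8710.0000) + 20*log10(31473.0)
FSPL = 32.44 + 78.8004 + 89.9588
FSPL = 201.1991 dB

201.1991 dB


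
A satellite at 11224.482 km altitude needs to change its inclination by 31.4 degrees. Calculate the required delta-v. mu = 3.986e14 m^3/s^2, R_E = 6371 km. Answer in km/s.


r = 17595.4820 km = 1.7595482e+07 m
V = sqrt(mu/r) = 4759.5738 m/s
di = 31.4 deg = 0.5480334 rad
dV = 2*V*sin(di/2) = 2*4759.5738*sin(0.2740167)
dV = 2575.8856 m/s = 2.5759 km/s

2.5759 km/s


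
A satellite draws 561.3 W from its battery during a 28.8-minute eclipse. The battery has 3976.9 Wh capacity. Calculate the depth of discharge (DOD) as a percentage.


E_used = P * t / 60 = 561.3 * 28.8 / 60 = 269.4240 Wh
DOD = E_used / E_total * 100 = 269.4240 / 3976.9 * 100
DOD = 6.7747 %

6.7747 %


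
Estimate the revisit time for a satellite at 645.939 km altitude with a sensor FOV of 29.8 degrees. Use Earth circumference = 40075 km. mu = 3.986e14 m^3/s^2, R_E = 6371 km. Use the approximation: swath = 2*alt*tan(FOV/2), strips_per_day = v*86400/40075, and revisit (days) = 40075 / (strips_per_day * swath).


swath = 2*645.939*tan(0.2600541) = 343.7422 km
v = sqrt(mu/r) = 7536.9355 m/s = 7.5369 km/s
strips/day = v*86400/40075 = 7.5369*86400/40075 = 16.2493
coverage/day = strips * swath = 16.2493 * 343.7422 = 5585.5740 km
revisit = 40075 / 5585.5740 = 7.1747 days

7.1747 days


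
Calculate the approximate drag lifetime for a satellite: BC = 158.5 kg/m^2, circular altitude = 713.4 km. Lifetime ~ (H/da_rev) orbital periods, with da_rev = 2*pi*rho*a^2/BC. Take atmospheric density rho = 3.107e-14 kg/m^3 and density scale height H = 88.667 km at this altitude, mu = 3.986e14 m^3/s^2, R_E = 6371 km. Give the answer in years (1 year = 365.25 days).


a = R_E + alt = 7084.4000 km = 7.0844e+06 m
da_rev = 2*pi*rho*a^2/BC = 2*pi*3.107e-14*(7.0844e+06)^2/158.5 = 0.0618155879 m per revolution
N = H/da_rev = 88667.0000 m / 0.0618155879 m = 1.4343793e+06 revolutions
P = 2*pi*sqrt(a^3/mu) = 5934.2499 s
lifetime = N*P = 1.4343793e+06 * 5934.2499 = 8.5119653e+09 s = 98518.1167 days
years = 98518.1167 / 365.25 = 269.7279 years

269.7279 years


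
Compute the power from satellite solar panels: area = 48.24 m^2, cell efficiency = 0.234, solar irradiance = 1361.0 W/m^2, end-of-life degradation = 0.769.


P = area * eta * S * degradation
P = 48.24 * 0.234 * 1361.0 * 0.769
P = 11814.2898 W

11814.2898 W


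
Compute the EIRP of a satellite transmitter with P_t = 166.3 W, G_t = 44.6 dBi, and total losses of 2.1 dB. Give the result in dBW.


Pt = 166.3 W = 22.2089 dBW
EIRP = Pt_dBW + Gt - losses = 22.2089 + 44.6 - 2.1 = 64.7089 dBW

64.7089 dBW


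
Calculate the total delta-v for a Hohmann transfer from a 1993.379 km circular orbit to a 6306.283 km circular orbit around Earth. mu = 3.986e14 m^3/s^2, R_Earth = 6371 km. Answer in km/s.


r1 = 8364.3790 km = 8.364379e+06 m
r2 = 12677.2830 km = 1.2677283e+07 m
dv1 = sqrt(mu/r1)*(sqrt(2*r2/(r1+r2)) - 1) = 674.5216 m/s
dv2 = sqrt(mu/r2)*(1 - sqrt(2*r1/(r1+r2))) = 607.5832 m/s
total dv = |dv1| + |dv2| = 674.5216 + 607.5832 = 1282.1048 m/s = 1.2821 km/s

1.2821 km/s


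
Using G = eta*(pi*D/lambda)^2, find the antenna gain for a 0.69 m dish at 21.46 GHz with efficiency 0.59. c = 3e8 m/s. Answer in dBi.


lambda = c/f = 3e8 / 2.146e+10 = 0.0139795 m
G = eta*(pi*D/lambda)^2 = 0.59*(pi*0.69/0.0139795)^2
G = 14186.2257 (linear)
G = 10*log10(14186.2257) = 41.5187 dBi

41.5187 dBi


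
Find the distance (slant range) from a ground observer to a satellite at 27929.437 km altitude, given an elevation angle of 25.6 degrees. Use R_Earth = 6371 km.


h = 27929.437 km, el = 25.6 deg
d = -R_E*sin(el) + sqrt((R_E*sin(el))^2 + 2*R_E*h + h^2)
d = -6371.0000*sin(0.4468043) + sqrt((6371.0000*0.4320857)^2 + 2*6371.0000*27929.437 + 27929.437^2)
d = 31062.9819 km

31062.9819 km


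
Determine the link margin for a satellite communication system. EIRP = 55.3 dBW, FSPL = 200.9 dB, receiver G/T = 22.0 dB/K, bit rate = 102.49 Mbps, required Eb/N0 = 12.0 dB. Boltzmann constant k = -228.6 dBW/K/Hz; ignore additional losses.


C/N0 = EIRP - FSPL + G/T - k = 55.3 - 200.9 + 22.0 - (-228.6)
C/N0 = 105.0000 dB-Hz
R_b = 102.49 Mbps = 1.0249e+08 bps -> 10*log10(R_b) = 80.1068 dB-Hz
Eb/N0 = C/N0 - 10*log10(R_b) = 105.0000 - 80.1068 = 24.8932 dB
Margin = Eb/N0 - Eb/N0_req = 24.8932 - 12.0 = 12.8932 dB (link closes)

12.8932 dB


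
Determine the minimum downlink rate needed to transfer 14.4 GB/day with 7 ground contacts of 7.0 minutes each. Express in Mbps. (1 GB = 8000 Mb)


total contact time = 7 * 7.0 * 60 = 2940.0000 s
data = 14.4 GB = 115200.0000 Mb
rate = 115200.0000 / 2940.0000 = 39.1837 Mbps

39.1837 Mbps


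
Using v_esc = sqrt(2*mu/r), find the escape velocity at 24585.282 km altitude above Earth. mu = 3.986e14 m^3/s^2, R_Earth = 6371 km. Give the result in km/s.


r = 6371.0 + 24585.282 = 30956.2820 km = 3.0956282e+07 m
v_esc = sqrt(2*mu/r) = sqrt(2*3.986e14 / 3.0956282e+07)
v_esc = 5074.6869 m/s = 5.0747 km/s

5.0747 km/s


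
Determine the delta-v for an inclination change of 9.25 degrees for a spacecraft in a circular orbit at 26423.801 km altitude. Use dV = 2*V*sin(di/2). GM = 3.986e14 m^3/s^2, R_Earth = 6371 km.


r = 32794.8010 km = 3.2794801e+07 m
V = sqrt(mu/r) = 3486.3112 m/s
di = 9.25 deg = 0.161443 rad
dV = 2*V*sin(di/2) = 2*3486.3112*sin(0.08072148)
dV = 562.2293 m/s = 0.5622293 km/s

0.5622 km/s


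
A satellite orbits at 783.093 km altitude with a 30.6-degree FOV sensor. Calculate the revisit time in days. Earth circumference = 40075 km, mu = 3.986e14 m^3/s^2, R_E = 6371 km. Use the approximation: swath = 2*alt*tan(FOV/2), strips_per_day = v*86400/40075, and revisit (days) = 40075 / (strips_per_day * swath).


swath = 2*783.093*tan(0.2670354) = 428.4600 km
v = sqrt(mu/r) = 7464.3390 m/s = 7.4643 km/s
strips/day = v*86400/40075 = 7.4643*86400/40075 = 16.0928
coverage/day = strips * swath = 16.0928 * 428.4600 = 6895.1204 km
revisit = 40075 / 6895.1204 = 5.8121 days

5.8121 days


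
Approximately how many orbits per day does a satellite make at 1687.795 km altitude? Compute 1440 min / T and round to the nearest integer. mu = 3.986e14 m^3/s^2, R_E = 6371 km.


r = 8.058795e+06 m
T = 2*pi*sqrt(r^3/mu) = 7199.7329 s = 119.9955 min
revs/day = 1440 / 119.9955 = 12.0004
Rounded: 12 revolutions per day

12 revolutions per day


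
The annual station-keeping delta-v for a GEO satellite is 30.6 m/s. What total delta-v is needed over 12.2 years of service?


dV = rate * years = 30.6 * 12.2
dV = 373.3200 m/s

373.3200 m/s


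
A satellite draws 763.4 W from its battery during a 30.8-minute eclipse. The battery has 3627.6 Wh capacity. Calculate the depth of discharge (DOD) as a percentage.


E_used = P * t / 60 = 763.4 * 30.8 / 60 = 391.8787 Wh
DOD = E_used / E_total * 100 = 391.8787 / 3627.6 * 100
DOD = 10.8027 %

10.8027 %


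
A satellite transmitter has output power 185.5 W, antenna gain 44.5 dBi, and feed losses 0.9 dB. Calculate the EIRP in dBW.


Pt = 185.5 W = 22.6834 dBW
EIRP = Pt_dBW + Gt - losses = 22.6834 + 44.5 - 0.9 = 66.2834 dBW

66.2834 dBW


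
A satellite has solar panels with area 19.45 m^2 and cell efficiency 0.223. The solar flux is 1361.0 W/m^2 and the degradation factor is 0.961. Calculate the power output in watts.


P = area * eta * S * degradation
P = 19.45 * 0.223 * 1361.0 * 0.961
P = 5672.9111 W

5672.9111 W


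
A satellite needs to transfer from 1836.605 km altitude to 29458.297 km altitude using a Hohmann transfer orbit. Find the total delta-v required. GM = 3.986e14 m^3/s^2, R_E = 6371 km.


r1 = 8207.6050 km = 8.207605e+06 m
r2 = 35829.2970 km = 3.5829297e+07 m
dv1 = sqrt(mu/r1)*(sqrt(2*r2/(r1+r2)) - 1) = 1920.8423 m/s
dv2 = sqrt(mu/r2)*(1 - sqrt(2*r1/(r1+r2))) = 1299.0062 m/s
total dv = |dv1| + |dv2| = 1920.8423 + 1299.0062 = 3219.8485 m/s = 3.2198 km/s

3.2198 km/s


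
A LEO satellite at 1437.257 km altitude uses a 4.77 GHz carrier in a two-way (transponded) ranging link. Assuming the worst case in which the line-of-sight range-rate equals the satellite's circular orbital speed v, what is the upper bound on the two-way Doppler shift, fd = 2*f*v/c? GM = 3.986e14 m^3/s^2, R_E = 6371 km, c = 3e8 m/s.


r = 7.808257e+06 m
v = sqrt(mu/r) = 7144.8250 m/s (worst-case radial velocity)
f = 4.77 GHz = 4.77e+09 Hz
fd = 2*f*v/c = 2*4.77e+09*7144.8250/3.0e+08
fd = 227205.4358 Hz

227205.4358 Hz


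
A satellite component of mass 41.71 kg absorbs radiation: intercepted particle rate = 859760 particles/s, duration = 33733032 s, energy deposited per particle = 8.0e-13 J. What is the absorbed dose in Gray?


Total energy deposited = rate * time * E_per
  = 859760 * 33733032 * 8.0e-13 = 23.2018 J
Dose = E_total / mass = 23.2018 / 41.71
Dose = 0.5562659 Gy

0.5563 Gy


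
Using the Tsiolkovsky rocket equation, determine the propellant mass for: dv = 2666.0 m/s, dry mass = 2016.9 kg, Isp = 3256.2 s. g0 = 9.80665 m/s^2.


ve = Isp * g0 = 3256.2 * 9.80665 = 31932.413730 m/s
mass ratio = exp(dv/ve) = exp(2666.0/31932.413730) = 1.08707308
m_prop = m_dry * (mr - 1) = 2016.9 * (1.08707308 - 1)
m_prop = 175.6177 kg

175.6177 kg


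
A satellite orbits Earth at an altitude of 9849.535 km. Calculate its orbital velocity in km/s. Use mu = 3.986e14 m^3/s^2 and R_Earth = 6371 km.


r = R_E + alt = 6371.0 + 9849.535 = 16220.5350 km = 1.6220535e+07 m
v = sqrt(mu/r) = sqrt(3.986e14 / 1.6220535e+07) = 4957.1957 m/s = 4.9572 km/s

4.9572 km/s


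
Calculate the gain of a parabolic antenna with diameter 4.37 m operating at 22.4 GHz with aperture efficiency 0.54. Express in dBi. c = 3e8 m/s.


lambda = c/f = 3e8 / 2.24e+10 = 0.01339286 m
G = eta*(pi*D/lambda)^2 = 0.54*(pi*4.37/0.01339286)^2
G = 567426.8815 (linear)
G = 10*log10(567426.8815) = 57.5391 dBi

57.5391 dBi


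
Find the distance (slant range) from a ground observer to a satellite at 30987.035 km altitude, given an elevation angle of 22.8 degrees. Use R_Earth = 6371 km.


h = 30987.035 km, el = 22.8 deg
d = -R_E*sin(el) + sqrt((R_E*sin(el))^2 + 2*R_E*h + h^2)
d = -6371.0000*sin(0.3979351) + sqrt((6371.0000*0.3875156)^2 + 2*6371.0000*30987.035 + 30987.035^2)
d = 34424.6121 km

34424.6121 km


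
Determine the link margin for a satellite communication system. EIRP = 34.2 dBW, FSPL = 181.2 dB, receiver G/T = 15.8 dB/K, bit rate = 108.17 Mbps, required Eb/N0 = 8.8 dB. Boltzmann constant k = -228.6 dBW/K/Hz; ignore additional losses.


C/N0 = EIRP - FSPL + G/T - k = 34.2 - 181.2 + 15.8 - (-228.6)
C/N0 = 97.4000 dB-Hz
R_b = 108.17 Mbps = 1.0817e+08 bps -> 10*log10(R_b) = 80.3411 dB-Hz
Eb/N0 = C/N0 - 10*log10(R_b) = 97.4000 - 80.3411 = 17.0589 dB
Margin = Eb/N0 - Eb/N0_req = 17.0589 - 8.8 = 8.2589 dB (link closes)

8.2589 dB


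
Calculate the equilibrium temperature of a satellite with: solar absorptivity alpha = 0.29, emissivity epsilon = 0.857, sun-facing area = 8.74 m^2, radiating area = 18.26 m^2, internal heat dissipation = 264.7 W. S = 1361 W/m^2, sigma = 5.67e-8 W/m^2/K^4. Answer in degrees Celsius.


Numerator = alpha*S*A_sun + Q_int = 0.29*1361*8.74 + 264.7 = 3714.2906 W
Denominator = eps*sigma*A_rad = 0.857*5.67e-8*18.26 = 8.8728809e-07 W/K^4
T^4 = 4.1861157e+09 K^4
T = 254.3623 K = -18.7877 C

-18.7877 degrees Celsius


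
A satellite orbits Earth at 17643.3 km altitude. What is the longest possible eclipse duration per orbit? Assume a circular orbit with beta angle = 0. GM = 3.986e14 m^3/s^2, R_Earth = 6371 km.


r = 24014.3000 km
T = 617.2554 min
Eclipse fraction = arcsin(R_E/r)/pi = arcsin(6371.0000/24014.3000)/pi
= arcsin(0.2653003)/pi = 0.08547108
Eclipse duration = 0.08547108 * 617.2554 = 52.7575 min

52.7575 minutes


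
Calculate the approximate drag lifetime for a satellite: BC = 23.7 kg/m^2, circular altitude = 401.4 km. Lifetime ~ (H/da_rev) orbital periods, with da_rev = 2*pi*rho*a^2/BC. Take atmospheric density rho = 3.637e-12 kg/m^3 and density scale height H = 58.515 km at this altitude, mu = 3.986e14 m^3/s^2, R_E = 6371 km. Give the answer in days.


a = R_E + alt = 6772.4000 km = 6.7724e+06 m
da_rev = 2*pi*rho*a^2/BC = 2*pi*3.637e-12*(6.7724e+06)^2/23.7 = 44.224204 m per revolution
N = H/da_rev = 58515.0000 m / 44.224204 m = 1323.1442 revolutions
P = 2*pi*sqrt(a^3/mu) = 5546.5780 s
lifetime = N*P = 1323.1442 * 5546.5780 = 7.3389226e+06 s = 84.9412 days

84.9412 days


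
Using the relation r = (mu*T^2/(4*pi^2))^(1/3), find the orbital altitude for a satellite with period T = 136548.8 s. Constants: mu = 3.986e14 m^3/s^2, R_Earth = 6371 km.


T = 136548.8 s
r = (mu*T^2/(4*pi^2))^(1/3) = (3.986e14 * 136548.8^2 / (4*pi^2))^(1/3)
r = 5.7312732e+07 m = 57312.7320 km
alt = r - R_E = 57312.7320 - 6371 = 50941.7320 km

50941.7320 km


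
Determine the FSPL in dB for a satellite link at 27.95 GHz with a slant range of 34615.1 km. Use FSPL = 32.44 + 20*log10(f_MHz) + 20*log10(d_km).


f = 27.95 GHz = 27950.0000 MHz
d = 34615.1 km
FSPL = 32.44 + 20*log10(27950.0000) + 20*log10(34615.1)
FSPL = 32.44 + 88.9276 + 90.7853
FSPL = 212.1529 dB

212.1529 dB


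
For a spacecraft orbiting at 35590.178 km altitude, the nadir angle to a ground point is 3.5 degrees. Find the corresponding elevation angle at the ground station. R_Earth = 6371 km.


r = R_E + alt = 41961.1780 km
Law of sines in the satellite / Earth-center / ground-point triangle:
  sin(nadir)/R_E = sin(90 + el)/r  =>  cos(el) = (r/R_E)*sin(nadir)
cos(el) = (41961.1780 / 6371.0000) * sin(3.5 deg) = 0.4020827
el = arccos(0.4020827) = 66.2916 deg
(Earth-central angle = 90 - nadir - el = 20.2084 deg)

66.2916 degrees


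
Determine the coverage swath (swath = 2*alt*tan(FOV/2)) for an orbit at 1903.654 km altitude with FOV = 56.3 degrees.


FOV = 56.3 deg = 0.9826204 rad
swath = 2 * alt * tan(FOV/2) = 2 * 1903.654 * tan(0.4913102)
swath = 2 * 1903.654 * 0.5350723
swath = 2037.1849 km

2037.1849 km


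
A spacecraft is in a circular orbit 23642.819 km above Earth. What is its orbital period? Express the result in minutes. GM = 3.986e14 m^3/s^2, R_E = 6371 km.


r = 30013.8190 km = 3.0013819e+07 m
T = 2*pi*sqrt(r^3/mu) = 2*pi*sqrt(2.7037328e+22 / 3.986e14)
T = 51747.9452 s = 862.4658 min

862.4658 minutes


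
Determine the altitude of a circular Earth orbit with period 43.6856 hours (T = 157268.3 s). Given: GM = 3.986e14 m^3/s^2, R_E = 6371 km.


T = 157268.3 s
r = (mu*T^2/(4*pi^2))^(1/3) = (3.986e14 * 157268.3^2 / (4*pi^2))^(1/3)
r = 6.2972845e+07 m = 62972.8450 km
alt = r - R_E = 62972.8450 - 6371 = 56601.8450 km

56601.8450 km


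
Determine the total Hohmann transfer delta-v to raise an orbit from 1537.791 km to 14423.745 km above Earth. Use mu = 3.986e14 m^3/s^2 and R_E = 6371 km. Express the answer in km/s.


r1 = 7908.7910 km = 7.908791e+06 m
r2 = 20794.7450 km = 2.0794745e+07 m
dv1 = sqrt(mu/r1)*(sqrt(2*r2/(r1+r2)) - 1) = 1446.2358 m/s
dv2 = sqrt(mu/r2)*(1 - sqrt(2*r1/(r1+r2))) = 1128.0811 m/s
total dv = |dv1| + |dv2| = 1446.2358 + 1128.0811 = 2574.3170 m/s = 2.5743 km/s

2.5743 km/s


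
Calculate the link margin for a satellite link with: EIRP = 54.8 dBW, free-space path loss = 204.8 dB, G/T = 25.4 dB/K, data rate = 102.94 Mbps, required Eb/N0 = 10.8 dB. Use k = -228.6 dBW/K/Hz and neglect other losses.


C/N0 = EIRP - FSPL + G/T - k = 54.8 - 204.8 + 25.4 - (-228.6)
C/N0 = 104.0000 dB-Hz
R_b = 102.94 Mbps = 1.0294e+08 bps -> 10*log10(R_b) = 80.1258 dB-Hz
Eb/N0 = C/N0 - 10*log10(R_b) = 104.0000 - 80.1258 = 23.8742 dB
Margin = Eb/N0 - Eb/N0_req = 23.8742 - 10.8 = 13.0742 dB (link closes)

13.0742 dB


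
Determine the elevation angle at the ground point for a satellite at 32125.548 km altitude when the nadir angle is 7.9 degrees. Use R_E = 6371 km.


r = R_E + alt = 38496.5480 km
Law of sines in the satellite / Earth-center / ground-point triangle:
  sin(nadir)/R_E = sin(90 + el)/r  =>  cos(el) = (r/R_E)*sin(nadir)
cos(el) = (38496.5480 / 6371.0000) * sin(7.9 deg) = 0.8305039
el = arccos(0.8305039) = 33.8495 deg
(Earth-central angle = 90 - nadir - el = 48.2505 deg)

33.8495 degrees


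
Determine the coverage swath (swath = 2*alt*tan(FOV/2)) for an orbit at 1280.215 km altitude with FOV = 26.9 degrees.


FOV = 26.9 deg = 0.4694936 rad
swath = 2 * alt * tan(FOV/2) = 2 * 1280.215 * tan(0.2347468)
swath = 2 * 1280.215 * 0.239156
swath = 612.3422 km

612.3422 km


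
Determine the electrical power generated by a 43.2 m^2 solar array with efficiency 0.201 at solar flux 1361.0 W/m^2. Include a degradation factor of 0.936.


P = area * eta * S * degradation
P = 43.2 * 0.201 * 1361.0 * 0.936
P = 11061.4937 W

11061.4937 W


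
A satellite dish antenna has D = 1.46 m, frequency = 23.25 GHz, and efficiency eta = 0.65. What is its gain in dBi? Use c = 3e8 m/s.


lambda = c/f = 3e8 / 2.325e+10 = 0.01290323 m
G = eta*(pi*D/lambda)^2 = 0.65*(pi*1.46/0.01290323)^2
G = 82133.8572 (linear)
G = 10*log10(82133.8572) = 49.1452 dBi

49.1452 dBi


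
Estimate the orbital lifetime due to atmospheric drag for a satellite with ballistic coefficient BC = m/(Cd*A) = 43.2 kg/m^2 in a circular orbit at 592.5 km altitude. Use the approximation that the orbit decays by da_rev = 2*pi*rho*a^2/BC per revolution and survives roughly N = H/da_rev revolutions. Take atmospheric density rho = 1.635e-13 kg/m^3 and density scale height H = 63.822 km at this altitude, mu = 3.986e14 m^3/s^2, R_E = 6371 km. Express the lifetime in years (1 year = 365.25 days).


a = R_E + alt = 6963.5000 km = 6.9635e+06 m
da_rev = 2*pi*rho*a^2/BC = 2*pi*1.635e-13*(6.9635e+06)^2/43.2 = 1.153105 m per revolution
N = H/da_rev = 63822.0000 m / 1.153105 m = 55347.9285 revolutions
P = 2*pi*sqrt(a^3/mu) = 5782.9920 s
lifetime = N*P = 55347.9285 * 5782.9920 = 3.2007663e+08 s = 3704.5906 days
years = 3704.5906 / 365.25 = 10.1426 years

10.1426 years
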